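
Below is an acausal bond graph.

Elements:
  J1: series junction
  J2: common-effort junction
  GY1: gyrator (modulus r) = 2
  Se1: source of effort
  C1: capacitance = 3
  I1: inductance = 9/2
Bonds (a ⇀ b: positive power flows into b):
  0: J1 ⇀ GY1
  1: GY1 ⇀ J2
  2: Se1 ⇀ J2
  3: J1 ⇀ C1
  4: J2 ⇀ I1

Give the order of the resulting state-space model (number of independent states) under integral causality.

bond 2 →J2  (Se1 fixes effort; stroke away)
bond 1 →GY1  (J2 effort already set via bond 2)
bond 4 →I1  (common-e at J2 fixed by 2)
bond 0 →GY1  (GY GY1: same side as bond 1)
bond 3 →J1  (J1: bond 0 brought flow, rest push out)

2  (C1, I1 all integral)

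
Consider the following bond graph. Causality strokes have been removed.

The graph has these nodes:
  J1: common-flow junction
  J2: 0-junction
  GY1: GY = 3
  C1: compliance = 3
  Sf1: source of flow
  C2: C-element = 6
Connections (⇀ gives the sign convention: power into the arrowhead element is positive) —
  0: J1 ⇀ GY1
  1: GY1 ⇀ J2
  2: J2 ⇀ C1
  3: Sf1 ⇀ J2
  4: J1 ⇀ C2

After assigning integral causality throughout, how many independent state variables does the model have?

bond 3 stroke at Sf1  (Sf1 fixes flow; stroke at Sf1)
bond 2 stroke at J2  (C1 outputs effort q/C1)
bond 1 stroke at GY1  (J2 effort already set via bond 2)
bond 0 stroke at GY1  (GY1: gyrator matches bond 1)
bond 4 stroke at J1  (J1 flow already set via bond 0)

2  (C1, C2 all integral)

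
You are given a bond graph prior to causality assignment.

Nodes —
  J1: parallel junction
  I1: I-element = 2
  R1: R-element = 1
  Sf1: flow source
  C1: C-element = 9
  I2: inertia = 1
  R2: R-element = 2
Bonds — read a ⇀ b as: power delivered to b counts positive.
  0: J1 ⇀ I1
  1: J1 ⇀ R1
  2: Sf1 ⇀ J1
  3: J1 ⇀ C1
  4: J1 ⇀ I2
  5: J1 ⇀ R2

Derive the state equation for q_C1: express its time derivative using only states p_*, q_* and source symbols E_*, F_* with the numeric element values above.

dq_C1/dt = F_Sf1 - p_I1/2 - p_I2 - q_C1/6

bond 2 stroke→Sf1  (Sf1: flow source, stroke at near end)
bond 0 stroke→I1  (I1 outputs flow p/I1)
bond 3 stroke→J1  (C1: C, integral causality)
bond 1 stroke→R1  (0-jn J1 has e-setter on 3)
bond 4 stroke→I2  (J1 effort already set via bond 3)
bond 5 stroke→R2  (J1: bond 3 brought effort, rest push out)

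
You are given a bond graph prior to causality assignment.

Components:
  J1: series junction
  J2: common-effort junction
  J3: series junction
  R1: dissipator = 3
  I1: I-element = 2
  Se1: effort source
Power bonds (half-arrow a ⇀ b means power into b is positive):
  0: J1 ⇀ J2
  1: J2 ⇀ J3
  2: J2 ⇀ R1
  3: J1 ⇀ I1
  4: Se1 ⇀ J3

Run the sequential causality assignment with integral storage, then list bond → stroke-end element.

#0 stroke→J1
#1 stroke→J2
#2 stroke→R1
#3 stroke→I1
#4 stroke→J3

#4 →J3  (source Se1 imposes e)
#1 →J2  (closing 1-jn rule on J3)
#0 →J1  (0-jn J2 has e-setter on 1)
#2 →R1  (J2: bond 1 brought effort, rest push out)
#3 →I1  (J1 needs exactly one f-in)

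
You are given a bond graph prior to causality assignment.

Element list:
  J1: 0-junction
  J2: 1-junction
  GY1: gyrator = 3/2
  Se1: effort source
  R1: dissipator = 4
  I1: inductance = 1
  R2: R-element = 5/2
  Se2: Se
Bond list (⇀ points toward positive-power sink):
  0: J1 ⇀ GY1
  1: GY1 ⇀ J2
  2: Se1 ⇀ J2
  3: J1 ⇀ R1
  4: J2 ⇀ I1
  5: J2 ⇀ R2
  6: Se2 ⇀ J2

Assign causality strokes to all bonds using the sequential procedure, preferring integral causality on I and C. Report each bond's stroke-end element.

#2 |J2  (source Se1 imposes e)
#6 |J2  (Se2: effort source, stroke at far end)
#4 |I1  (I1 integral (f out))
#1 |J2  (J2 flow already set via bond 4)
#5 |J2  (1-jn J2 has f-setter on 4)
#0 |J1  (through GY1, causality inverts; strokes same side of GY1)
#3 |R1  (common-e at J1 fixed by 0)

β0 stroke→J1
β1 stroke→J2
β2 stroke→J2
β3 stroke→R1
β4 stroke→I1
β5 stroke→J2
β6 stroke→J2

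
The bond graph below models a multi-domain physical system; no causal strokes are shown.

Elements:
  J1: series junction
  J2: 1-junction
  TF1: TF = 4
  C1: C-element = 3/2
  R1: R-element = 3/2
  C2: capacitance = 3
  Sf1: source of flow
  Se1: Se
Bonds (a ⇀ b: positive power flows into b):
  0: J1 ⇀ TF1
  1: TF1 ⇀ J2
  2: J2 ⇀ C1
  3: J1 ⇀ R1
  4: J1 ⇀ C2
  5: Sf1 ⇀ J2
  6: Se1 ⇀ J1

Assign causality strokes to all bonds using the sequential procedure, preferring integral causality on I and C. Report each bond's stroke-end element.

b5 stroke→Sf1  (source Sf1 imposes f)
b6 stroke→J1  (Se1 fixes effort; stroke away)
b1 stroke→J2  (common-f at J2 fixed by 5)
b2 stroke→J2  (J2 flow already set via bond 5)
b0 stroke→TF1  (TF1: transformer flips bond 1)
b3 stroke→J1  (J1 flow already set via bond 0)
b4 stroke→J1  (1-jn J1 has f-setter on 0)

b0 stroke→TF1
b1 stroke→J2
b2 stroke→J2
b3 stroke→J1
b4 stroke→J1
b5 stroke→Sf1
b6 stroke→J1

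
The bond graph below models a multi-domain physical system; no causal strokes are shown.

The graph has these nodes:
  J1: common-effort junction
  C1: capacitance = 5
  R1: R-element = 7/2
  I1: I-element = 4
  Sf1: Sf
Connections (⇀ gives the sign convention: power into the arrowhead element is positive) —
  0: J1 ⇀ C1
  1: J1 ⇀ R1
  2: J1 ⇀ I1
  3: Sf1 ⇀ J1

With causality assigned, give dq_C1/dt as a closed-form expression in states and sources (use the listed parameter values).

b3 stroke→Sf1  (Sf1 (Sf) sets flow on bond)
b0 stroke→J1  (C1 outputs effort q/C1)
b1 stroke→R1  (J1 effort already set via bond 0)
b2 stroke→I1  (J1: bond 0 brought effort, rest push out)

dq_C1/dt = F_Sf1 - p_I1/4 - 2*q_C1/35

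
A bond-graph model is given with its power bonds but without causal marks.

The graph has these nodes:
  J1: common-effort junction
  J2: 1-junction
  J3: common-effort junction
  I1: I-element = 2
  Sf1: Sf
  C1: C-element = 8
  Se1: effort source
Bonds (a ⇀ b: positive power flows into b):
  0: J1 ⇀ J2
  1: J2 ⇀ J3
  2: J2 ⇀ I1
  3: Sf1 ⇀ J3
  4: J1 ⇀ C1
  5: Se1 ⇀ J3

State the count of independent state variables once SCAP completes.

β3 →Sf1  (Sf1 (Sf) sets flow on bond)
β5 →J3  (Se1 (Se) sets effort on bond)
β1 →J2  (J3 effort already set via bond 5)
β2 →I1  (I1: I, integral causality)
β0 →J2  (J2: bond 2 brought flow, rest push out)
β4 →J1  (J1: last free bond brings effort in)

2  (C1, I1 all integral)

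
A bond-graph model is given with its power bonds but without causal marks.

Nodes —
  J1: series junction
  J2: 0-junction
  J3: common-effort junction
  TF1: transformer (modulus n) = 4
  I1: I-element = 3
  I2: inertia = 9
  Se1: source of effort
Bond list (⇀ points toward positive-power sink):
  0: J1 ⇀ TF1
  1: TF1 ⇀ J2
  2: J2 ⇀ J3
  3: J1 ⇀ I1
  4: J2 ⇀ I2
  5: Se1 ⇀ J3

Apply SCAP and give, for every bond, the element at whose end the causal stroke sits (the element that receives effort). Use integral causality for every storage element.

#0 |J1
#1 |TF1
#2 |J2
#3 |I1
#4 |I2
#5 |J3

bond 5 stroke→J3  (source Se1 imposes e)
bond 2 stroke→J2  (common-e at J3 fixed by 5)
bond 1 stroke→TF1  (J2: bond 2 brought effort, rest push out)
bond 4 stroke→I2  (J2 effort already set via bond 2)
bond 0 stroke→J1  (through TF1, causality passes straight; one stroke at TF1)
bond 3 stroke→I1  (closing 1-jn rule on J1)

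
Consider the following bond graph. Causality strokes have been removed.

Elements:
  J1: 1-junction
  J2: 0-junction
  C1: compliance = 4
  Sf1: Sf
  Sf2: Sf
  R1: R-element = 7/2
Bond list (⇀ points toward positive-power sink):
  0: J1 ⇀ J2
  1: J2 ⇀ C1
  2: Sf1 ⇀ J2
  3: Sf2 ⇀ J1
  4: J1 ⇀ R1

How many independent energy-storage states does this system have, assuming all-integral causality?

bond 2 |Sf1  (Sf1 (Sf) sets flow on bond)
bond 3 |Sf2  (source Sf2 imposes f)
bond 0 |J1  (common-f at J1 fixed by 3)
bond 4 |J1  (J1 flow already set via bond 3)
bond 1 |J2  (J2 needs exactly one e-in)

1  (C1 all integral)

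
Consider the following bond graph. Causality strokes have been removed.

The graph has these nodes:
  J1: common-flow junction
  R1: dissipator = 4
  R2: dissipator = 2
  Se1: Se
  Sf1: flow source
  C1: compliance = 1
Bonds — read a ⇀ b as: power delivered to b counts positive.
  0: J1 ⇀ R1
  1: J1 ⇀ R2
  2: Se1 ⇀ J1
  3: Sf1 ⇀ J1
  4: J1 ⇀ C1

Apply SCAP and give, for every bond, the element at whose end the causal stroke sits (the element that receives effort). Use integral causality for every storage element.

bond 0 stroke→J1
bond 1 stroke→J1
bond 2 stroke→J1
bond 3 stroke→Sf1
bond 4 stroke→J1

bond 2 |J1  (Se1 (Se) sets effort on bond)
bond 3 |Sf1  (Sf1 fixes flow; stroke at Sf1)
bond 0 |J1  (J1 flow already set via bond 3)
bond 1 |J1  (common-f at J1 fixed by 3)
bond 4 |J1  (J1: bond 3 brought flow, rest push out)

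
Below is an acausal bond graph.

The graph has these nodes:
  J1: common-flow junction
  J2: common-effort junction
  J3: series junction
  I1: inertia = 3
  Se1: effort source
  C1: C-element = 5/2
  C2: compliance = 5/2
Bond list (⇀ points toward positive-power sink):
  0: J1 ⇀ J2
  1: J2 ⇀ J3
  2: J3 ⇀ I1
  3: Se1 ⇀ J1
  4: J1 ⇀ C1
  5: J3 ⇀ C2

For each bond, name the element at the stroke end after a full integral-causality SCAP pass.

b3 stroke at J1  (Se1: effort source, stroke at far end)
b2 stroke at I1  (prefer integral on I1)
b1 stroke at J3  (common-f at J3 fixed by 2)
b5 stroke at J3  (common-f at J3 fixed by 2)
b0 stroke at J2  (only one effort-in slot at J2)
b4 stroke at J1  (common-f at J1 fixed by 0)

bond 0 stroke→J2
bond 1 stroke→J3
bond 2 stroke→I1
bond 3 stroke→J1
bond 4 stroke→J1
bond 5 stroke→J3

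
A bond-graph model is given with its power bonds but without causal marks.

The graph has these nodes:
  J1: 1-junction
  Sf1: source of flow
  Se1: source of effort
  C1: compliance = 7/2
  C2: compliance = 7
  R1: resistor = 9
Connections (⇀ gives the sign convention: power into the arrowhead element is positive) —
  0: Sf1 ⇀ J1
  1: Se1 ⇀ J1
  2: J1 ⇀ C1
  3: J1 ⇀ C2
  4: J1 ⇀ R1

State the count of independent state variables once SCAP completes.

bond 0 stroke at Sf1  (source Sf1 imposes f)
bond 1 stroke at J1  (Se1: effort source, stroke at far end)
bond 2 stroke at J1  (J1: bond 0 brought flow, rest push out)
bond 3 stroke at J1  (J1: bond 0 brought flow, rest push out)
bond 4 stroke at J1  (J1: bond 0 brought flow, rest push out)

2  (C1, C2 all integral)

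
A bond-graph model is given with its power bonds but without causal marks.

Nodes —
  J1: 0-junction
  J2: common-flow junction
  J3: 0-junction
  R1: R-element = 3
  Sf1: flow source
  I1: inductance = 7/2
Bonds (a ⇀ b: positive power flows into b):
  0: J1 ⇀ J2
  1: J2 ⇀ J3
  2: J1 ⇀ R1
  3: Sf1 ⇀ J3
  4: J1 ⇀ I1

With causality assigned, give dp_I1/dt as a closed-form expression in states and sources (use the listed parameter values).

bond 3 →Sf1  (Sf1 fixes flow; stroke at Sf1)
bond 1 →J3  (closing 0-jn rule on J3)
bond 0 →J2  (common-f at J2 fixed by 1)
bond 4 →I1  (I1 outputs flow p/I1)
bond 2 →J1  (J1 needs exactly one e-in)

dp_I1/dt = 3*F_Sf1 - 6*p_I1/7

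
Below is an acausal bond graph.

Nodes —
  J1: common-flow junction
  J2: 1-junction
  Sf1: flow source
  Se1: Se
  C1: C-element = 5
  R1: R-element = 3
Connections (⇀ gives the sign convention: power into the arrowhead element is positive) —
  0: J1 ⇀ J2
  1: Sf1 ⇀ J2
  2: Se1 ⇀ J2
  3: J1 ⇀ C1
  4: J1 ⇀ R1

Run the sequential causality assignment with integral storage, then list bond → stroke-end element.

#0 |J2
#1 |Sf1
#2 |J2
#3 |J1
#4 |J1

β1 |Sf1  (source Sf1 imposes f)
β2 |J2  (Se1 (Se) sets effort on bond)
β0 |J2  (common-f at J2 fixed by 1)
β3 |J1  (J1: bond 0 brought flow, rest push out)
β4 |J1  (J1 flow already set via bond 0)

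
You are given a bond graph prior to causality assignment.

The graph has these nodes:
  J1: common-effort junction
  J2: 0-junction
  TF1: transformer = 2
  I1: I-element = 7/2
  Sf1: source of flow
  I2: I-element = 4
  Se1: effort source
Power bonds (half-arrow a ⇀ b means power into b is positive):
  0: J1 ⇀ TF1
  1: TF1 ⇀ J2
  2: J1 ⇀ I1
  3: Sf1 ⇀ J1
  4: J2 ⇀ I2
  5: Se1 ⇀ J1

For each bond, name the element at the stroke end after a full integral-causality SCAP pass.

β0 stroke at TF1
β1 stroke at J2
β2 stroke at I1
β3 stroke at Sf1
β4 stroke at I2
β5 stroke at J1

b3 stroke→Sf1  (Sf1 fixes flow; stroke at Sf1)
b5 stroke→J1  (Se1 (Se) sets effort on bond)
b0 stroke→TF1  (0-jn J1 has e-setter on 5)
b2 stroke→I1  (J1 effort already set via bond 5)
b1 stroke→J2  (TF1 one-in-one-out from 0)
b4 stroke→I2  (J2 effort already set via bond 1)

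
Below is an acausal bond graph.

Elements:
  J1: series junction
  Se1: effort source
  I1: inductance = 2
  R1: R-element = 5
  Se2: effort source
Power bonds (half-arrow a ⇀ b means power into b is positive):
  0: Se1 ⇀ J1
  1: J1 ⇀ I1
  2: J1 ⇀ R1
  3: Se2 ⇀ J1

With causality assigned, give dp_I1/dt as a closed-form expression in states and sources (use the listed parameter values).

β0 stroke→J1  (Se1 (Se) sets effort on bond)
β3 stroke→J1  (Se2 (Se) sets effort on bond)
β1 stroke→I1  (prefer integral on I1)
β2 stroke→J1  (1-jn J1 has f-setter on 1)

dp_I1/dt = E_Se1 + E_Se2 - 5*p_I1/2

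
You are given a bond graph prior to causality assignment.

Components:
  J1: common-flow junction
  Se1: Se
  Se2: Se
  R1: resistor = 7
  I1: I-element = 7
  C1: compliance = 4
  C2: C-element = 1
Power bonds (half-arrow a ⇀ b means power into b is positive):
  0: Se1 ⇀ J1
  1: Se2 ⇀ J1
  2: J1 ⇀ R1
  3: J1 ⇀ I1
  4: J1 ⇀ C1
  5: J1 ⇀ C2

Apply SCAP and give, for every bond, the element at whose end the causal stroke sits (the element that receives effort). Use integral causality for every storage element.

#0 stroke→J1
#1 stroke→J1
#2 stroke→J1
#3 stroke→I1
#4 stroke→J1
#5 stroke→J1

β0 |J1  (Se1 fixes effort; stroke away)
β1 |J1  (Se2: effort source, stroke at far end)
β3 |I1  (prefer integral on I1)
β2 |J1  (J1: bond 3 brought flow, rest push out)
β4 |J1  (1-jn J1 has f-setter on 3)
β5 |J1  (common-f at J1 fixed by 3)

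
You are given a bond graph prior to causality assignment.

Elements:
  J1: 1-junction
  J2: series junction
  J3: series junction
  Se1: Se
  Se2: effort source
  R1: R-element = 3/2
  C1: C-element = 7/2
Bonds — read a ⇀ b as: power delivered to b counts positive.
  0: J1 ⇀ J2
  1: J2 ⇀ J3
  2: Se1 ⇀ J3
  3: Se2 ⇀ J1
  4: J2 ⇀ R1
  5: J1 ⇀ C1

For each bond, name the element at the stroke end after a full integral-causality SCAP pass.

#2 →J3  (source Se1 imposes e)
#3 →J1  (source Se2 imposes e)
#1 →J2  (J3: last free bond brings flow in)
#5 →J1  (C1: C, integral causality)
#0 →J2  (J1: last free bond brings flow in)
#4 →R1  (only one flow-in slot at J2)

β0 stroke at J2
β1 stroke at J2
β2 stroke at J3
β3 stroke at J1
β4 stroke at R1
β5 stroke at J1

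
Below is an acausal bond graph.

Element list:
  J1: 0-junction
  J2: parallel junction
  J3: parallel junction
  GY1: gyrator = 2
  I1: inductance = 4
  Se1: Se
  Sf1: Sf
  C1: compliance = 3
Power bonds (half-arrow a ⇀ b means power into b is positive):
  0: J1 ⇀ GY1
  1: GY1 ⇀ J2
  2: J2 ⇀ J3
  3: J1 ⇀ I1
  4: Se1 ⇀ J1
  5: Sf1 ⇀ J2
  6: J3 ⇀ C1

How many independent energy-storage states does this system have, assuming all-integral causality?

bond 4 stroke at J1  (Se1 fixes effort; stroke away)
bond 5 stroke at Sf1  (source Sf1 imposes f)
bond 0 stroke at GY1  (J1 effort already set via bond 4)
bond 3 stroke at I1  (J1 effort already set via bond 4)
bond 1 stroke at GY1  (through GY1, causality inverts; strokes same side of GY1)
bond 2 stroke at J2  (J2 needs exactly one e-in)
bond 6 stroke at J3  (only one effort-in slot at J3)

2  (C1, I1 all integral)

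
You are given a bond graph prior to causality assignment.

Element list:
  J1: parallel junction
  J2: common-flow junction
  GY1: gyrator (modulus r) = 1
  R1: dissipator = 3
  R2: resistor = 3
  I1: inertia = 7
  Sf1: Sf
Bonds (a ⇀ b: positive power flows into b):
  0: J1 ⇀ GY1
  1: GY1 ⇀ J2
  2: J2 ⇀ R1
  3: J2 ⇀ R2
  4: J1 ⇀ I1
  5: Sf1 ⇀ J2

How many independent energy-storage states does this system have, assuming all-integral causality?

1  (I1 all integral)

bond 5 →Sf1  (Sf1 (Sf) sets flow on bond)
bond 1 →J2  (common-f at J2 fixed by 5)
bond 2 →J2  (common-f at J2 fixed by 5)
bond 3 →J2  (J2: bond 5 brought flow, rest push out)
bond 0 →J1  (GY1: gyrator matches bond 1)
bond 4 →I1  (common-e at J1 fixed by 0)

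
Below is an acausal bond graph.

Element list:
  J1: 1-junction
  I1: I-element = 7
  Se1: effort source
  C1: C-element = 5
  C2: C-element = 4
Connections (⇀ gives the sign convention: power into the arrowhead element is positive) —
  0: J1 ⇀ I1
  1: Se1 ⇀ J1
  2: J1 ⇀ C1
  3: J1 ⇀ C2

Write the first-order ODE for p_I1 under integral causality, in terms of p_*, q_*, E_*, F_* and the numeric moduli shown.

dp_I1/dt = E_Se1 - q_C1/5 - q_C2/4

bond 1 |J1  (Se1: effort source, stroke at far end)
bond 0 |I1  (prefer integral on I1)
bond 2 |J1  (1-jn J1 has f-setter on 0)
bond 3 |J1  (J1: bond 0 brought flow, rest push out)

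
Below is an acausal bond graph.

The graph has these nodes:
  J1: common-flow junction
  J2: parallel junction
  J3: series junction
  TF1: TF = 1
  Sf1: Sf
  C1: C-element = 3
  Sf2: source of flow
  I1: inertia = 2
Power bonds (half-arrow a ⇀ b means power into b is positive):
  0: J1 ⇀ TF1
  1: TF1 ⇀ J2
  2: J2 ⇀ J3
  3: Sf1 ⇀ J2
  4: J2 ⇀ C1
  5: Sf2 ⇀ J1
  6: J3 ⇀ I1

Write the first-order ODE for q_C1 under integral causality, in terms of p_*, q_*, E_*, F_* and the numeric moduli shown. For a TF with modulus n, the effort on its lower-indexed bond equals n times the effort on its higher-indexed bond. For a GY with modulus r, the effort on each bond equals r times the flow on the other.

dq_C1/dt = F_Sf1 + F_Sf2 - p_I1/2

bond 3 →Sf1  (Sf1: flow source, stroke at near end)
bond 5 →Sf2  (Sf2 (Sf) sets flow on bond)
bond 0 →J1  (1-jn J1 has f-setter on 5)
bond 1 →TF1  (TF1 one-in-one-out from 0)
bond 4 →J2  (C1: C, integral causality)
bond 2 →J3  (J2 effort already set via bond 4)
bond 6 →I1  (only one flow-in slot at J3)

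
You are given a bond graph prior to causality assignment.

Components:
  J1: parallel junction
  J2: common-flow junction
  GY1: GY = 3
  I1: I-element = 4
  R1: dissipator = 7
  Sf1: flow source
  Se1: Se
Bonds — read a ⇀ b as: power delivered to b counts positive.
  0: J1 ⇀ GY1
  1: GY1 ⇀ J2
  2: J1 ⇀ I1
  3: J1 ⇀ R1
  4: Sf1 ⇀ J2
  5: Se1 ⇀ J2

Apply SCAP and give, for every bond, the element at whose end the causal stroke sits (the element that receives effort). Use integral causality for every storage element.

bond 0 →J1
bond 1 →J2
bond 2 →I1
bond 3 →R1
bond 4 →Sf1
bond 5 →J2

bond 4 →Sf1  (Sf1 (Sf) sets flow on bond)
bond 5 →J2  (source Se1 imposes e)
bond 1 →J2  (1-jn J2 has f-setter on 4)
bond 0 →J1  (GY GY1: same side as bond 1)
bond 2 →I1  (J1: bond 0 brought effort, rest push out)
bond 3 →R1  (0-jn J1 has e-setter on 0)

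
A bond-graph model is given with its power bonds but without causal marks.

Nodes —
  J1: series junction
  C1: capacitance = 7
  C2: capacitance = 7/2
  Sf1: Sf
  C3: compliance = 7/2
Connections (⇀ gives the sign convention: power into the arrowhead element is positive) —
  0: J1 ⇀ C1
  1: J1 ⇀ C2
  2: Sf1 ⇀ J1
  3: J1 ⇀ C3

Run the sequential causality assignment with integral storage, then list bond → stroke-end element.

b2 |Sf1  (source Sf1 imposes f)
b0 |J1  (1-jn J1 has f-setter on 2)
b1 |J1  (J1 flow already set via bond 2)
b3 |J1  (1-jn J1 has f-setter on 2)

bond 0 |J1
bond 1 |J1
bond 2 |Sf1
bond 3 |J1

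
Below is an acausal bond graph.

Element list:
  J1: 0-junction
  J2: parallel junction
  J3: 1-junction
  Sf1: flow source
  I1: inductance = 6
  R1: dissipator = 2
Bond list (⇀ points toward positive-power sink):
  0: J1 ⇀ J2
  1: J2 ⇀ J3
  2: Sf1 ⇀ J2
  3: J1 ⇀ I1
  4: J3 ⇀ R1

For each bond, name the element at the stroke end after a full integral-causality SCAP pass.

bond 2 →Sf1  (Sf1 fixes flow; stroke at Sf1)
bond 3 →I1  (I1: I, integral causality)
bond 0 →J1  (only one effort-in slot at J1)
bond 1 →J2  (J2 needs exactly one e-in)
bond 4 →J3  (common-f at J3 fixed by 1)

b0 →J1
b1 →J2
b2 →Sf1
b3 →I1
b4 →J3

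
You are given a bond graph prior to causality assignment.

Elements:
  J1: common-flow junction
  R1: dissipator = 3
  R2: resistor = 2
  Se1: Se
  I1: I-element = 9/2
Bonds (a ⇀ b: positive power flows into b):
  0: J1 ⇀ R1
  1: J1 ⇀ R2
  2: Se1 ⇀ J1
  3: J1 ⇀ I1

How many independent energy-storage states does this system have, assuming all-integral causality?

β2 stroke at J1  (Se1 fixes effort; stroke away)
β3 stroke at I1  (I1: I, integral causality)
β0 stroke at J1  (J1 flow already set via bond 3)
β1 stroke at J1  (J1: bond 3 brought flow, rest push out)

1  (I1 all integral)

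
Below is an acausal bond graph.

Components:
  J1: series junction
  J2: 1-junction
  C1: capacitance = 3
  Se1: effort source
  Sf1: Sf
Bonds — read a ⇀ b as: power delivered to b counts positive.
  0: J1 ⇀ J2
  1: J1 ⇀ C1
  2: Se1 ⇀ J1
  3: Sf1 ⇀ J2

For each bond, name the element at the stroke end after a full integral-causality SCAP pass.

#0 |J2
#1 |J1
#2 |J1
#3 |Sf1

bond 2 stroke→J1  (Se1 (Se) sets effort on bond)
bond 3 stroke→Sf1  (Sf1 fixes flow; stroke at Sf1)
bond 0 stroke→J2  (common-f at J2 fixed by 3)
bond 1 stroke→J1  (J1 flow already set via bond 0)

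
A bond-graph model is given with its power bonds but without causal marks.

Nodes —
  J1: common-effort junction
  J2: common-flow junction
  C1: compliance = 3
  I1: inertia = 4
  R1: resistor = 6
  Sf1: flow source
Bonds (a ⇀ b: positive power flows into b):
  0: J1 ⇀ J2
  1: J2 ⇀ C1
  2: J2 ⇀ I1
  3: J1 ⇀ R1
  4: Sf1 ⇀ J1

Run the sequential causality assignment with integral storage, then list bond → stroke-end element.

b0 →J2
b1 →J2
b2 →I1
b3 →J1
b4 →Sf1

#4 stroke→Sf1  (Sf1 fixes flow; stroke at Sf1)
#1 stroke→J2  (C1 outputs effort q/C1)
#2 stroke→I1  (I1 integral (f out))
#0 stroke→J2  (common-f at J2 fixed by 2)
#3 stroke→J1  (J1 needs exactly one e-in)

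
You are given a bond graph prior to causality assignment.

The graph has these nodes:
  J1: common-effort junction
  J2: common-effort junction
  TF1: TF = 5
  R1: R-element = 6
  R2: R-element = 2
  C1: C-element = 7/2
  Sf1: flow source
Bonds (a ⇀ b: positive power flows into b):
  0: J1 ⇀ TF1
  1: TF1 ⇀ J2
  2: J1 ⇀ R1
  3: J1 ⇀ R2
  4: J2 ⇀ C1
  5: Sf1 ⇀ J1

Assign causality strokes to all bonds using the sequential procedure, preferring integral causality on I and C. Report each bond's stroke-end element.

β5 |Sf1  (Sf1 fixes flow; stroke at Sf1)
β4 |J2  (C1: C, integral causality)
β1 |TF1  (J2: bond 4 brought effort, rest push out)
β0 |J1  (through TF1, causality passes straight; one stroke at TF1)
β2 |R1  (common-e at J1 fixed by 0)
β3 |R2  (common-e at J1 fixed by 0)

#0 stroke at J1
#1 stroke at TF1
#2 stroke at R1
#3 stroke at R2
#4 stroke at J2
#5 stroke at Sf1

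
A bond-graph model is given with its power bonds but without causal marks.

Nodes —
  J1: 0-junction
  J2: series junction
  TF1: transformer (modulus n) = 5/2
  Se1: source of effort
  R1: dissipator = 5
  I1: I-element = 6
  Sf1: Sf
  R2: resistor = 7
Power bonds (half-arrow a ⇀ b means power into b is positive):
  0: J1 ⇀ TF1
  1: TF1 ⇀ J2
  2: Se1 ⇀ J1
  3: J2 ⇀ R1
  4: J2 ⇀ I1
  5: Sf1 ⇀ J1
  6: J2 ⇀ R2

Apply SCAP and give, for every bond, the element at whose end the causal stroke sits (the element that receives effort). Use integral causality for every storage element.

bond 0 |TF1
bond 1 |J2
bond 2 |J1
bond 3 |J2
bond 4 |I1
bond 5 |Sf1
bond 6 |J2

#2 |J1  (Se1 fixes effort; stroke away)
#5 |Sf1  (Sf1 fixes flow; stroke at Sf1)
#0 |TF1  (common-e at J1 fixed by 2)
#1 |J2  (through TF1, causality passes straight; one stroke at TF1)
#4 |I1  (I1: I, integral causality)
#3 |J2  (common-f at J2 fixed by 4)
#6 |J2  (1-jn J2 has f-setter on 4)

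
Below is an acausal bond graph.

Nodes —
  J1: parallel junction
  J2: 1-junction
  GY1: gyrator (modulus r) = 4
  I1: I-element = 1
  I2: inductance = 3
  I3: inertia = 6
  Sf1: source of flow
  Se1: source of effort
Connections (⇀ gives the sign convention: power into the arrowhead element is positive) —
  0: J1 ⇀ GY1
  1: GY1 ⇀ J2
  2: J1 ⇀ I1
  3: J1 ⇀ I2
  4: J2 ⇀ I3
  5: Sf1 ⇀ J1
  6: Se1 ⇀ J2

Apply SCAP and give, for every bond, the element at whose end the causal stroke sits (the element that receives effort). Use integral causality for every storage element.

β0 stroke→J1
β1 stroke→J2
β2 stroke→I1
β3 stroke→I2
β4 stroke→I3
β5 stroke→Sf1
β6 stroke→J2

b5 stroke→Sf1  (Sf1 fixes flow; stroke at Sf1)
b6 stroke→J2  (Se1: effort source, stroke at far end)
b2 stroke→I1  (I1 integral (f out))
b3 stroke→I2  (I2 outputs flow p/I2)
b0 stroke→J1  (J1: last free bond brings effort in)
b1 stroke→J2  (GY GY1: same side as bond 0)
b4 stroke→I3  (only one flow-in slot at J2)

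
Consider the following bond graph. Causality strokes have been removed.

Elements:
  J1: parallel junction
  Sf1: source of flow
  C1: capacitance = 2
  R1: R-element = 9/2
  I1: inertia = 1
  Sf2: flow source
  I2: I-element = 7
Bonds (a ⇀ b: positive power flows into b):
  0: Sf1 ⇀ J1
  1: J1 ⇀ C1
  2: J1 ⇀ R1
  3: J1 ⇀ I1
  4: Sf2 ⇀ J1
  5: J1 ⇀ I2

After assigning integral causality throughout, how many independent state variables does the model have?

3  (C1, I1, I2 all integral)

b0 stroke at Sf1  (Sf1: flow source, stroke at near end)
b4 stroke at Sf2  (source Sf2 imposes f)
b1 stroke at J1  (C1 outputs effort q/C1)
b2 stroke at R1  (common-e at J1 fixed by 1)
b3 stroke at I1  (J1: bond 1 brought effort, rest push out)
b5 stroke at I2  (J1: bond 1 brought effort, rest push out)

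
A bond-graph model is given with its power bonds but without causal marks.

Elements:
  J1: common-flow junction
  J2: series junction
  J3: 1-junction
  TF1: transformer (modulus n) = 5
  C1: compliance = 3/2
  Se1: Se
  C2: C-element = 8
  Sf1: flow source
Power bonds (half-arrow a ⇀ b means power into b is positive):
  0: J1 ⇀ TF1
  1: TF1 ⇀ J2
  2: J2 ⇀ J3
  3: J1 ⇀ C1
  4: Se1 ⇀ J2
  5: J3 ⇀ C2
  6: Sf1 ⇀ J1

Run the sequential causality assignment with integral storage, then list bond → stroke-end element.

#0 →J1
#1 →TF1
#2 →J2
#3 →J1
#4 →J2
#5 →J3
#6 →Sf1

#4 stroke→J2  (Se1 (Se) sets effort on bond)
#6 stroke→Sf1  (Sf1 fixes flow; stroke at Sf1)
#0 stroke→J1  (J1: bond 6 brought flow, rest push out)
#3 stroke→J1  (common-f at J1 fixed by 6)
#1 stroke→TF1  (TF TF1: opposite of bond 0)
#2 stroke→J2  (common-f at J2 fixed by 1)
#5 stroke→J3  (J3 flow already set via bond 2)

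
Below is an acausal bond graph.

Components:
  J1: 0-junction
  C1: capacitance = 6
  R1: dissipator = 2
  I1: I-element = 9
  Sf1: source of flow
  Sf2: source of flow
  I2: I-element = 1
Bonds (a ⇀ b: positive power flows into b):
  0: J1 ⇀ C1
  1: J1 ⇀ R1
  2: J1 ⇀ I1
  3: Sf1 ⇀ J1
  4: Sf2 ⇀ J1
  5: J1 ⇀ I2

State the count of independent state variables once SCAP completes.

3  (C1, I1, I2 all integral)

bond 3 stroke at Sf1  (Sf1 (Sf) sets flow on bond)
bond 4 stroke at Sf2  (Sf2 (Sf) sets flow on bond)
bond 0 stroke at J1  (C1 outputs effort q/C1)
bond 1 stroke at R1  (0-jn J1 has e-setter on 0)
bond 2 stroke at I1  (common-e at J1 fixed by 0)
bond 5 stroke at I2  (J1 effort already set via bond 0)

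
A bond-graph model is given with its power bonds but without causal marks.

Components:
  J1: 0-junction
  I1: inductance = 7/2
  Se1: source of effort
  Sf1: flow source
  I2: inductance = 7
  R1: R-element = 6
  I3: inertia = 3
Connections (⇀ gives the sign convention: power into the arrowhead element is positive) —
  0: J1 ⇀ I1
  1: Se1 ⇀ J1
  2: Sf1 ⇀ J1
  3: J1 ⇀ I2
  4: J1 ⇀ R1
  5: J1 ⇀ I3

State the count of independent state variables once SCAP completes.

#1 →J1  (Se1: effort source, stroke at far end)
#2 →Sf1  (source Sf1 imposes f)
#0 →I1  (J1 effort already set via bond 1)
#3 →I2  (J1 effort already set via bond 1)
#4 →R1  (J1: bond 1 brought effort, rest push out)
#5 →I3  (0-jn J1 has e-setter on 1)

3  (I1, I2, I3 all integral)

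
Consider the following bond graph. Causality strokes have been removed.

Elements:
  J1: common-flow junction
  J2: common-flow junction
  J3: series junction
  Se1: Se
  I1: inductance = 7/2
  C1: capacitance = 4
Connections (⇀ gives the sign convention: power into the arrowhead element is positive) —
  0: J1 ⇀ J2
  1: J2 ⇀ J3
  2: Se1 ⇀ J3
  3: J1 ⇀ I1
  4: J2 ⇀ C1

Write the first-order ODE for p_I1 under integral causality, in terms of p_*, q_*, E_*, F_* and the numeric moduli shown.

β2 stroke→J3  (Se1: effort source, stroke at far end)
β1 stroke→J2  (only one flow-in slot at J3)
β3 stroke→I1  (I1 outputs flow p/I1)
β0 stroke→J1  (J1 flow already set via bond 3)
β4 stroke→J2  (common-f at J2 fixed by 0)

dp_I1/dt = E_Se1 - q_C1/4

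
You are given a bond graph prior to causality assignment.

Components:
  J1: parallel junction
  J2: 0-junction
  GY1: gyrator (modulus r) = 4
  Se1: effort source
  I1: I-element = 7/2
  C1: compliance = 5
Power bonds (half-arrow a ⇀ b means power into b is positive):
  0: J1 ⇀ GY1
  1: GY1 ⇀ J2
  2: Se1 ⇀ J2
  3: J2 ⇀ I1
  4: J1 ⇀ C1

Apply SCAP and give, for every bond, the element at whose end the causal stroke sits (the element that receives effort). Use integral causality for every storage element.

bond 0 |GY1
bond 1 |GY1
bond 2 |J2
bond 3 |I1
bond 4 |J1

β2 stroke at J2  (source Se1 imposes e)
β1 stroke at GY1  (J2: bond 2 brought effort, rest push out)
β3 stroke at I1  (common-e at J2 fixed by 2)
β0 stroke at GY1  (through GY1, causality inverts; strokes same side of GY1)
β4 stroke at J1  (only one effort-in slot at J1)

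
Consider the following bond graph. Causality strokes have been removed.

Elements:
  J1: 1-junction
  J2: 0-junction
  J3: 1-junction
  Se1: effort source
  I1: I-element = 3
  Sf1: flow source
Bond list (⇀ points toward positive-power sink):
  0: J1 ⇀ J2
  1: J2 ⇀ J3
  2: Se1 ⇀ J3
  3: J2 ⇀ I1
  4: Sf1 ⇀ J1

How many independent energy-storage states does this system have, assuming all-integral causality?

#2 →J3  (Se1: effort source, stroke at far end)
#4 →Sf1  (Sf1 fixes flow; stroke at Sf1)
#0 →J1  (J1 flow already set via bond 4)
#1 →J2  (J3 needs exactly one f-in)
#3 →I1  (0-jn J2 has e-setter on 1)

1  (I1 all integral)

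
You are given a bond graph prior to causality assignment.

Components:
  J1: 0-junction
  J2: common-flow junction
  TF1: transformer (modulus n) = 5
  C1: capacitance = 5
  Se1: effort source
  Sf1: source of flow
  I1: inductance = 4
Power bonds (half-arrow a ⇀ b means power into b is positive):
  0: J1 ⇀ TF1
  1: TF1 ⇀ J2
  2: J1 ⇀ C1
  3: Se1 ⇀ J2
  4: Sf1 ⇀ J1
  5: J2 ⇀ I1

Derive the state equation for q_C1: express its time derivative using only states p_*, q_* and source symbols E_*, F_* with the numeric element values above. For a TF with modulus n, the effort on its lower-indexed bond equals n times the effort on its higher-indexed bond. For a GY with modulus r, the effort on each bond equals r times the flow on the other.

dq_C1/dt = F_Sf1 - p_I1/20

bond 3 →J2  (Se1: effort source, stroke at far end)
bond 4 →Sf1  (Sf1: flow source, stroke at near end)
bond 2 →J1  (C1: C, integral causality)
bond 0 →TF1  (0-jn J1 has e-setter on 2)
bond 1 →J2  (through TF1, causality passes straight; one stroke at TF1)
bond 5 →I1  (J2: last free bond brings flow in)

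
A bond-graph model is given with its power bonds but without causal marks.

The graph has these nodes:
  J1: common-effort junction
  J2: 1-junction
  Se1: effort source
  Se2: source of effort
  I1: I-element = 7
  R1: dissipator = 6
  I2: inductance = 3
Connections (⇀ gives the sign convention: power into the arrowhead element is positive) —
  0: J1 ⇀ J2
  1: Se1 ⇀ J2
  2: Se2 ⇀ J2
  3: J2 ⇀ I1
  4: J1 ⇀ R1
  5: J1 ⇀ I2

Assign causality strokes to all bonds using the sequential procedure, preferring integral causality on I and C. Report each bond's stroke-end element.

β1 |J2  (source Se1 imposes e)
β2 |J2  (source Se2 imposes e)
β3 |I1  (I1 outputs flow p/I1)
β0 |J2  (1-jn J2 has f-setter on 3)
β5 |I2  (I2: I, integral causality)
β4 |J1  (only one effort-in slot at J1)

β0 →J2
β1 →J2
β2 →J2
β3 →I1
β4 →J1
β5 →I2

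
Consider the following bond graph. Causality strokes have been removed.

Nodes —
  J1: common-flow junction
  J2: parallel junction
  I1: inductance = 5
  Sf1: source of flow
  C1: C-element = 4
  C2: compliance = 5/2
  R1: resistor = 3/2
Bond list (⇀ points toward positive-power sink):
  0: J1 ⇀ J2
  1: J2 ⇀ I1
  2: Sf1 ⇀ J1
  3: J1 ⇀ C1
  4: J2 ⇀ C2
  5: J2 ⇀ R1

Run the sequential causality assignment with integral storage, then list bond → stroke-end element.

bond 0 →J1
bond 1 →I1
bond 2 →Sf1
bond 3 →J1
bond 4 →J2
bond 5 →R1

β2 stroke→Sf1  (source Sf1 imposes f)
β0 stroke→J1  (J1: bond 2 brought flow, rest push out)
β3 stroke→J1  (J1 flow already set via bond 2)
β1 stroke→I1  (prefer integral on I1)
β4 stroke→J2  (C2: C, integral causality)
β5 stroke→R1  (common-e at J2 fixed by 4)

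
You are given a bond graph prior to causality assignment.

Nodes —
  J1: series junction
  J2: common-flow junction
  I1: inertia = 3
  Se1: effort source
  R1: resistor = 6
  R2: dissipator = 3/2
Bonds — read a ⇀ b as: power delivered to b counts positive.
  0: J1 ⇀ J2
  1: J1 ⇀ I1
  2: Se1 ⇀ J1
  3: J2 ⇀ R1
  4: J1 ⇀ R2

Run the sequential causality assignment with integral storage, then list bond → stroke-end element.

bond 0 stroke→J1
bond 1 stroke→I1
bond 2 stroke→J1
bond 3 stroke→J2
bond 4 stroke→J1

β2 stroke at J1  (source Se1 imposes e)
β1 stroke at I1  (I1: I, integral causality)
β0 stroke at J1  (1-jn J1 has f-setter on 1)
β4 stroke at J1  (common-f at J1 fixed by 1)
β3 stroke at J2  (J2 flow already set via bond 0)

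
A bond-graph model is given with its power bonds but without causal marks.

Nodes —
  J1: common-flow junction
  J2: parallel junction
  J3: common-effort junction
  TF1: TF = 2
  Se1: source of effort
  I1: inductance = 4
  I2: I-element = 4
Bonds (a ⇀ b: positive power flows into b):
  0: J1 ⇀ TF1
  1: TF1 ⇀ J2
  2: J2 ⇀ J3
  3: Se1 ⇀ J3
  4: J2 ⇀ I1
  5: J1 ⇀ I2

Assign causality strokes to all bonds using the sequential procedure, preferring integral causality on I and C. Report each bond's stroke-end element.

b3 stroke at J3  (Se1 (Se) sets effort on bond)
b2 stroke at J2  (0-jn J3 has e-setter on 3)
b1 stroke at TF1  (J2: bond 2 brought effort, rest push out)
b4 stroke at I1  (common-e at J2 fixed by 2)
b0 stroke at J1  (through TF1, causality passes straight; one stroke at TF1)
b5 stroke at I2  (J1: last free bond brings flow in)

#0 stroke→J1
#1 stroke→TF1
#2 stroke→J2
#3 stroke→J3
#4 stroke→I1
#5 stroke→I2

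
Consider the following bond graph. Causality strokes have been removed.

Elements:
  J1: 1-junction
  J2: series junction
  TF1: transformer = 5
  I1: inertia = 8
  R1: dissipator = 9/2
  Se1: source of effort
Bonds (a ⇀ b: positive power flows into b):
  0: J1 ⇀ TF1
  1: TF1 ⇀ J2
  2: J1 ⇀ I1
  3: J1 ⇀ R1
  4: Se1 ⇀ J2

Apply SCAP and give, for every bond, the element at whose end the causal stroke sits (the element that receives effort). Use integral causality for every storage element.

#4 stroke→J2  (Se1 (Se) sets effort on bond)
#1 stroke→TF1  (closing 1-jn rule on J2)
#0 stroke→J1  (TF1: transformer flips bond 1)
#2 stroke→I1  (prefer integral on I1)
#3 stroke→J1  (J1 flow already set via bond 2)

β0 stroke at J1
β1 stroke at TF1
β2 stroke at I1
β3 stroke at J1
β4 stroke at J2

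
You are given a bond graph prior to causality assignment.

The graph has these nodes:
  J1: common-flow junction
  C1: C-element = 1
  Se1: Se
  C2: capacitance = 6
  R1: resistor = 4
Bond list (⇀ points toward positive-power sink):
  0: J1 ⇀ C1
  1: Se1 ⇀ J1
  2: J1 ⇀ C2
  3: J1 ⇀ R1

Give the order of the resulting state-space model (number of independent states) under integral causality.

2  (C1, C2 all integral)

b1 |J1  (Se1 (Se) sets effort on bond)
b0 |J1  (C1 integral (e out))
b2 |J1  (prefer integral on C2)
b3 |R1  (J1: last free bond brings flow in)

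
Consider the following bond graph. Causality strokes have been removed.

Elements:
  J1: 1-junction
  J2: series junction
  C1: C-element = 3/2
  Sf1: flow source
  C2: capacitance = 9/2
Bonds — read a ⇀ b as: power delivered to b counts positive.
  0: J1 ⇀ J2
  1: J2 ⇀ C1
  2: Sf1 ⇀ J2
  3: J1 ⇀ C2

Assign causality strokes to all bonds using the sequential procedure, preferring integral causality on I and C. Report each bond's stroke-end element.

b0 |J2
b1 |J2
b2 |Sf1
b3 |J1

#2 stroke→Sf1  (Sf1 fixes flow; stroke at Sf1)
#0 stroke→J2  (common-f at J2 fixed by 2)
#1 stroke→J2  (J2 flow already set via bond 2)
#3 stroke→J1  (common-f at J1 fixed by 0)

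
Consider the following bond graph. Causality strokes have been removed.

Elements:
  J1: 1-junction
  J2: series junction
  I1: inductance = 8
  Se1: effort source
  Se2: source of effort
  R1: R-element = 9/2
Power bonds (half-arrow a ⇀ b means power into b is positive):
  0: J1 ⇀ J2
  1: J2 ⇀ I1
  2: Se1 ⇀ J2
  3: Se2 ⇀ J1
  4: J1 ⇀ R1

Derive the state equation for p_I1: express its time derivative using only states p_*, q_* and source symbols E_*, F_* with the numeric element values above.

bond 2 stroke at J2  (Se1 (Se) sets effort on bond)
bond 3 stroke at J1  (source Se2 imposes e)
bond 1 stroke at I1  (I1 integral (f out))
bond 0 stroke at J2  (J2: bond 1 brought flow, rest push out)
bond 4 stroke at J1  (J1 flow already set via bond 0)

dp_I1/dt = E_Se1 + E_Se2 - 9*p_I1/16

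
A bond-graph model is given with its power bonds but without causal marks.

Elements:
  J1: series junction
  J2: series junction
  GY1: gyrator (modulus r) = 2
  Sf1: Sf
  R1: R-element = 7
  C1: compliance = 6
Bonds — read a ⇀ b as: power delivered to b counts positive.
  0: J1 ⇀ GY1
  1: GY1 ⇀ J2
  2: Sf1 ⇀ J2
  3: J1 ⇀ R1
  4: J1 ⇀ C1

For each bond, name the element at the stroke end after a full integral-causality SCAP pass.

β0 stroke at J1
β1 stroke at J2
β2 stroke at Sf1
β3 stroke at R1
β4 stroke at J1

#2 stroke→Sf1  (Sf1: flow source, stroke at near end)
#1 stroke→J2  (1-jn J2 has f-setter on 2)
#0 stroke→J1  (GY GY1: same side as bond 1)
#4 stroke→J1  (prefer integral on C1)
#3 stroke→R1  (closing 1-jn rule on J1)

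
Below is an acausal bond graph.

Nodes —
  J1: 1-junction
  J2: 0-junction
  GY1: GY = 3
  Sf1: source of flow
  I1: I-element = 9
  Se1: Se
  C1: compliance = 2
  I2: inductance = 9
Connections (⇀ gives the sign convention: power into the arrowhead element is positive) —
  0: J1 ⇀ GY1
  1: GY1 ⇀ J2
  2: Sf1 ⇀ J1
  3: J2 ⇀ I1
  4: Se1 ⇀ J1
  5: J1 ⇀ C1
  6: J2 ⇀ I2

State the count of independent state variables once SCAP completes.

3  (C1, I1, I2 all integral)

β2 →Sf1  (Sf1 fixes flow; stroke at Sf1)
β4 →J1  (source Se1 imposes e)
β0 →J1  (1-jn J1 has f-setter on 2)
β5 →J1  (1-jn J1 has f-setter on 2)
β1 →J2  (through GY1, causality inverts; strokes same side of GY1)
β3 →I1  (J2 effort already set via bond 1)
β6 →I2  (J2: bond 1 brought effort, rest push out)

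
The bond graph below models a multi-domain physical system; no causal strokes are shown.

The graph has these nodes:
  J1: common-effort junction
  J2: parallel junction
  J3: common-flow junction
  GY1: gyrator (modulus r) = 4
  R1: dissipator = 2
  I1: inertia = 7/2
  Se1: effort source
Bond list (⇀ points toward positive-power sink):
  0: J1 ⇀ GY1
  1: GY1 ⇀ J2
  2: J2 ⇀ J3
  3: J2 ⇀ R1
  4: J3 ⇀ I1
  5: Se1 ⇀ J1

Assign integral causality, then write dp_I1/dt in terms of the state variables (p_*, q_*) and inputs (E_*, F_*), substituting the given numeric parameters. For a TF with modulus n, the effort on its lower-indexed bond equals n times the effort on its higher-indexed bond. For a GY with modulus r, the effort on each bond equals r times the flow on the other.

b5 stroke at J1  (source Se1 imposes e)
b0 stroke at GY1  (common-e at J1 fixed by 5)
b1 stroke at GY1  (through GY1, causality inverts; strokes same side of GY1)
b4 stroke at I1  (prefer integral on I1)
b2 stroke at J3  (J3: bond 4 brought flow, rest push out)
b3 stroke at J2  (closing 0-jn rule on J2)

dp_I1/dt = E_Se1/2 - 4*p_I1/7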